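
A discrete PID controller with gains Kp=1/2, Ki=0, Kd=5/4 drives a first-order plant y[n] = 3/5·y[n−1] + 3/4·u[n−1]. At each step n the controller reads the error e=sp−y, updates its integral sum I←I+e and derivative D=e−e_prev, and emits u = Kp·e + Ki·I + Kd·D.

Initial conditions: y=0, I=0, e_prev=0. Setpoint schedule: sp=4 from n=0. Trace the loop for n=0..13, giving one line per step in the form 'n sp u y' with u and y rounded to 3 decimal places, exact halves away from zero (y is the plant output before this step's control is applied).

0 4 7.000 0.000
1 4 -7.188 5.250
2 4 12.484 -2.241
3 4 -14.833 8.018
4 4 23.072 -6.314
5 4 -29.544 13.516
6 4 43.480 -14.049
7 4 -57.878 24.181
8 4 82.800 -28.900
9 4 -112.455 44.761
10 4 158.550 -57.485
11 4 -217.594 84.421
12 4 304.476 -112.543
13 4 -420.133 160.832

(exact arithmetic carried between steps; '≈' marks a value shown rounded to 6 d.p. or computed from one; I and e_prev carry over from the previous line; the table rounds u and y to 3 d.p., halves away from zero)
n=0: y=0, sp=4, e=sp−y=4; I=4, D=e−e_prev=4; u=1/2·4+0·4+5/4·4=7; next y=3/5·0+3/4·7=5.25
n=1: y=5.25, sp=4, e=sp−y=-1.25; I=2.75, D=e−e_prev=-5.25; u=1/2·(-1.25)+0·2.75+5/4·(-5.25)=-7.1875; next y=3/5·5.25+3/4·(-7.1875)=-2.240625
n=2: y=-2.240625, sp=4, e=sp−y=6.240625; I=8.990625, D=e−e_prev=7.490625; u=1/2·6.240625+0·8.990625+5/4·7.490625≈12.483594; next y=3/5·(-2.240625)+3/4·12.483594≈8.018320
n=3: y≈8.018320, sp=4, e=sp−y≈-4.018320; I≈4.972305, D=e−e_prev≈-10.258945; u=1/2·(-4.018320)+0·4.972305+5/4·(-10.258945)≈-14.832842; next y=3/5·8.018320+3/4·(-14.832842)≈-6.313639
n=4: y≈-6.313639, sp=4, e=sp−y≈10.313639; I≈15.285944, D=e−e_prev≈14.331959; u=1/2·10.313639+0·15.285944+5/4·14.331959≈23.071769; next y=3/5·(-6.313639)+3/4·23.071769≈13.515643
n=5: y≈13.515643, sp=4, e=sp−y≈-9.515643; I≈5.770301, D=e−e_prev≈-19.829282; u=1/2·(-9.515643)+0·5.770301+5/4·(-19.829282)≈-29.544425; next y=3/5·13.515643+3/4·(-29.544425)≈-14.048932
n=6: y≈-14.048932, sp=4, e=sp−y≈18.048932; I≈23.819233, D=e−e_prev≈27.564576; u=1/2·18.048932+0·23.819233+5/4·27.564576≈43.480186; next y=3/5·(-14.048932)+3/4·43.480186≈24.180780
n=7: y≈24.180780, sp=4, e=sp−y≈-20.180780; I≈3.638453, D=e−e_prev≈-38.229712; u=1/2·(-20.180780)+0·3.638453+5/4·(-38.229712)≈-57.877530; next y=3/5·24.180780+3/4·(-57.877530)≈-28.899680
n=8: y≈-28.899680, sp=4, e=sp−y≈32.899680; I≈36.538133, D=e−e_prev≈53.080460; u=1/2·32.899680+0·36.538133+5/4·53.080460≈82.800415; next y=3/5·(-28.899680)+3/4·82.800415≈44.760503
n=9: y≈44.760503, sp=4, e=sp−y≈-40.760503; I≈-4.222370, D=e−e_prev≈-73.660183; u=1/2·(-40.760503)+0·(-4.222370)+5/4·(-73.660183)≈-112.455480; next y=3/5·44.760503+3/4·(-112.455480)≈-57.485308
n=10: y≈-57.485308, sp=4, e=sp−y≈61.485308; I≈57.262938, D=e−e_prev≈102.245811; u=1/2·61.485308+0·57.262938+5/4·102.245811≈158.549918; next y=3/5·(-57.485308)+3/4·158.549918≈84.421254
n=11: y≈84.421254, sp=4, e=sp−y≈-80.421254; I≈-23.158315, D=e−e_prev≈-141.906562; u=1/2·(-80.421254)+0·(-23.158315)+5/4·(-141.906562)≈-217.593830; next y=3/5·84.421254+3/4·(-217.593830)≈-112.542620
n=12: y≈-112.542620, sp=4, e=sp−y≈116.542620; I≈93.384304, D=e−e_prev≈196.963874; u=1/2·116.542620+0·93.384304+5/4·196.963874≈304.476152; next y=3/5·(-112.542620)+3/4·304.476152≈160.831542
n=13: y≈160.831542, sp=4, e=sp−y≈-156.831542; I≈-63.447238, D=e−e_prev≈-273.374162; u=1/2·(-156.831542)+0·(-63.447238)+5/4·(-273.374162)≈-420.133474; next y=3/5·160.831542+3/4·(-420.133474)≈-218.601180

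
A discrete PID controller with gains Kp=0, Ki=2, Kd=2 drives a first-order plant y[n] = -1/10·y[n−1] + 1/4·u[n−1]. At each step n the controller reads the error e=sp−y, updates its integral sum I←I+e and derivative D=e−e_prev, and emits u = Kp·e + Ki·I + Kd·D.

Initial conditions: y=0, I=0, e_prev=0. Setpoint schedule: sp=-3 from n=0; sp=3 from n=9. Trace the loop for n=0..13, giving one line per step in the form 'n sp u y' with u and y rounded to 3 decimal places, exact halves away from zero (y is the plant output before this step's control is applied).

0 -3 -12.000 0.000
1 -3 0.000 -3.000
2 -3 -19.200 0.300
3 -3 1.320 -4.830
4 -3 -27.852 0.813
5 -3 7.237 -7.044
6 -3 -38.621 2.514
7 -3 19.149 -9.907
8 -3 -54.617 5.778
9 3 63.236 -14.232
10 3 -80.176 17.232
11 3 110.286 -21.767
12 3 -124.240 29.748
13 3 180.426 -34.035

(exact arithmetic carried between steps; '≈' marks a value shown rounded to 6 d.p. or computed from one; I and e_prev carry over from the previous line; the table rounds u and y to 3 d.p., halves away from zero)
n=0: y=0, sp=-3, e=sp−y=-3; I=-3, D=e−e_prev=-3; u=0·(-3)+2·(-3)+2·(-3)=-12; next y=-1/10·0+1/4·(-12)=-3
n=1: y=-3, sp=-3, e=sp−y=0; I=-3, D=e−e_prev=3; u=0·0+2·(-3)+2·3=0; next y=-1/10·(-3)+1/4·0=0.3
n=2: y=0.3, sp=-3, e=sp−y=-3.3; I=-6.3, D=e−e_prev=-3.3; u=0·(-3.3)+2·(-6.3)+2·(-3.3)=-19.2; next y=-1/10·0.3+1/4·(-19.2)=-4.83
n=3: y=-4.83, sp=-3, e=sp−y=1.83; I=-4.47, D=e−e_prev=5.13; u=0·1.83+2·(-4.47)+2·5.13=1.32; next y=-1/10·(-4.83)+1/4·1.32=0.813
n=4: y=0.813, sp=-3, e=sp−y=-3.813; I=-8.283, D=e−e_prev=-5.643; u=0·(-3.813)+2·(-8.283)+2·(-5.643)=-27.852; next y=-1/10·0.813+1/4·(-27.852)=-7.0443
n=5: y=-7.0443, sp=-3, e=sp−y=4.0443; I=-4.2387, D=e−e_prev=7.8573; u=0·4.0443+2·(-4.2387)+2·7.8573=7.2372; next y=-1/10·(-7.0443)+1/4·7.2372=2.51373
n=6: y=2.51373, sp=-3, e=sp−y=-5.51373; I=-9.75243, D=e−e_prev=-9.55803; u=0·(-5.51373)+2·(-9.75243)+2·(-9.55803)=-38.62092; next y=-1/10·2.51373+1/4·(-38.62092)=-9.906603
n=7: y=-9.906603, sp=-3, e=sp−y=6.906603; I=-2.845827, D=e−e_prev=12.420333; u=0·6.906603+2·(-2.845827)+2·12.420333=19.149012; next y=-1/10·(-9.906603)+1/4·19.149012≈5.777913
n=8: y≈5.777913, sp=-3, e=sp−y≈-8.777913; I≈-11.623740, D=e−e_prev≈-15.684516; u=0·(-8.777913)+2·(-11.623740)+2·(-15.684516)≈-54.616513; next y=-1/10·5.777913+1/4·(-54.616513)≈-14.231920
n=9: y≈-14.231920, sp=3, e=sp−y≈17.231920; I≈5.608179, D=e−e_prev≈26.009833; u=0·17.231920+2·5.608179+2·26.009833≈63.236025; next y=-1/10·(-14.231920)+1/4·63.236025≈17.232198
n=10: y≈17.232198, sp=3, e=sp−y≈-14.232198; I≈-8.624019, D=e−e_prev≈-31.464118; u=0·(-14.232198)+2·(-8.624019)+2·(-31.464118)≈-80.176273; next y=-1/10·17.232198+1/4·(-80.176273)≈-21.767288
n=11: y≈-21.767288, sp=3, e=sp−y≈24.767288; I≈16.143269, D=e−e_prev≈38.999486; u=0·24.767288+2·16.143269+2·38.999486≈110.285511; next y=-1/10·(-21.767288)+1/4·110.285511≈29.748107
n=12: y≈29.748107, sp=3, e=sp−y≈-26.748107; I≈-10.604837, D=e−e_prev≈-51.515395; u=0·(-26.748107)+2·(-10.604837)+2·(-51.515395)≈-124.240464; next y=-1/10·29.748107+1/4·(-124.240464)≈-34.034927
n=13: y≈-34.034927, sp=3, e=sp−y≈37.034927; I≈26.430089, D=e−e_prev≈63.783033; u=0·37.034927+2·26.430089+2·63.783033≈180.426245; next y=-1/10·(-34.034927)+1/4·180.426245≈48.510054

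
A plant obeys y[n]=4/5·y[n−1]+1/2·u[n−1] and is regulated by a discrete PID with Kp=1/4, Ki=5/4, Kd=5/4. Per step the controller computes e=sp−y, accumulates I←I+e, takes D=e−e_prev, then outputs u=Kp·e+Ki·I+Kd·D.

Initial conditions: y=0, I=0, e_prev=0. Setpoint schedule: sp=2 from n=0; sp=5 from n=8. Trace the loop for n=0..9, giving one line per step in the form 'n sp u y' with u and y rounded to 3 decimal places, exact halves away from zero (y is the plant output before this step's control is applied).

(exact arithmetic carried between steps; '≈' marks a value shown rounded to 6 d.p. or computed from one; I and e_prev carry over from the previous line; the table rounds u and y to 3 d.p., halves away from zero)
n=0: y=0, sp=2, e=sp−y=2; I=2, D=e−e_prev=2; u=1/4·2+5/4·2+5/4·2=5.5; next y=4/5·0+1/2·5.5=2.75
n=1: y=2.75, sp=2, e=sp−y=-0.75; I=1.25, D=e−e_prev=-2.75; u=1/4·(-0.75)+5/4·1.25+5/4·(-2.75)=-2.0625; next y=4/5·2.75+1/2·(-2.0625)=1.16875
n=2: y=1.16875, sp=2, e=sp−y=0.83125; I=2.08125, D=e−e_prev=1.58125; u=1/4·0.83125+5/4·2.08125+5/4·1.58125≈4.785938; next y=4/5·1.16875+1/2·4.785938≈3.327969
n=3: y≈3.327969, sp=2, e=sp−y≈-1.327969; I≈0.753281, D=e−e_prev≈-2.159219; u=1/4·(-1.327969)+5/4·0.753281+5/4·(-2.159219)≈-2.089414; next y=4/5·3.327969+1/2·(-2.089414)≈1.617668
n=4: y≈1.617668, sp=2, e=sp−y≈0.382332; I≈1.135613, D=e−e_prev≈1.710301; u=1/4·0.382332+5/4·1.135613+5/4·1.710301≈3.652976; next y=4/5·1.617668+1/2·3.652976≈3.120622
n=5: y≈3.120622, sp=2, e=sp−y≈-1.120622; I≈0.014991, D=e−e_prev≈-1.502954; u=1/4·(-1.120622)+5/4·0.014991+5/4·(-1.502954)≈-2.140109; next y=4/5·3.120622+1/2·(-2.140109)≈1.426443
n=6: y≈1.426443, sp=2, e=sp−y≈0.573557; I≈0.588548, D=e−e_prev≈1.694179; u=1/4·0.573557+5/4·0.588548+5/4·1.694179≈2.996798; next y=4/5·1.426443+1/2·2.996798≈2.639554
n=7: y≈2.639554, sp=2, e=sp−y≈-0.639554; I≈-0.051005, D=e−e_prev≈-1.213111; u=1/4·(-0.639554)+5/4·(-0.051005)+5/4·(-1.213111)≈-1.740033; next y=4/5·2.639554+1/2·(-1.740033)≈1.241626
n=8: y≈1.241626, sp=5, e=sp−y≈3.758374; I≈3.707368, D=e−e_prev≈4.397927; u=1/4·3.758374+5/4·3.707368+5/4·4.397927≈11.071213; next y=4/5·1.241626+1/2·11.071213≈6.528908
n=9: y≈6.528908, sp=5, e=sp−y≈-1.528908; I≈2.178461, D=e−e_prev≈-5.287281; u=1/4·(-1.528908)+5/4·2.178461+5/4·(-5.287281)≈-4.268253; next y=4/5·6.528908+1/2·(-4.268253)≈3.089000

0 2 5.500 0.000
1 2 -2.063 2.750
2 2 4.786 1.169
3 2 -2.089 3.328
4 2 3.653 1.618
5 2 -2.140 3.121
6 2 2.997 1.426
7 2 -1.740 2.640
8 5 11.071 1.242
9 5 -4.268 6.529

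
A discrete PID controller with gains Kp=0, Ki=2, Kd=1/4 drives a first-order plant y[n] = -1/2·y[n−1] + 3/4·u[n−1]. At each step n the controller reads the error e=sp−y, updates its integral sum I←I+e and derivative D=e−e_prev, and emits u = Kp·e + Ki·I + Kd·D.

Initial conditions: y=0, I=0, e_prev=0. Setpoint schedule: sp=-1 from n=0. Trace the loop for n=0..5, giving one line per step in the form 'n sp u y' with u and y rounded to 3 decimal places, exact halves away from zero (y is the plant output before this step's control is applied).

(exact arithmetic carried between steps; '≈' marks a value shown rounded to 6 d.p. or computed from one; I and e_prev carry over from the previous line; the table rounds u and y to 3 d.p., halves away from zero)
n=0: y=0, sp=-1, e=sp−y=-1; I=-1, D=e−e_prev=-1; u=0·(-1)+2·(-1)+1/4·(-1)=-2.25; next y=-1/2·0+3/4·(-2.25)=-1.6875
n=1: y=-1.6875, sp=-1, e=sp−y=0.6875; I=-0.3125, D=e−e_prev=1.6875; u=0·0.6875+2·(-0.3125)+1/4·1.6875=-0.203125; next y=-1/2·(-1.6875)+3/4·(-0.203125)≈0.691406
n=2: y≈0.691406, sp=-1, e=sp−y≈-1.691406; I≈-2.003906, D=e−e_prev≈-2.378906; u=0·(-1.691406)+2·(-2.003906)+1/4·(-2.378906)≈-4.602539; next y=-1/2·0.691406+3/4·(-4.602539)≈-3.797607
n=3: y≈-3.797607, sp=-1, e=sp−y≈2.797607; I≈0.793701, D=e−e_prev≈4.489014; u=0·2.797607+2·0.793701+1/4·4.489014≈2.709656; next y=-1/2·(-3.797607)+3/4·2.709656≈3.931046
n=4: y≈3.931046, sp=-1, e=sp−y≈-4.931046; I≈-4.137344, D=e−e_prev≈-7.728653; u=0·(-4.931046)+2·(-4.137344)+1/4·(-7.728653)≈-10.206852; next y=-1/2·3.931046+3/4·(-10.206852)≈-9.620662
n=5: y≈-9.620662, sp=-1, e=sp−y≈8.620662; I≈4.483317, D=e−e_prev≈13.551707; u=0·8.620662+2·4.483317+1/4·13.551707≈12.354562; next y=-1/2·(-9.620662)+3/4·12.354562≈14.076252

0 -1 -2.250 0.000
1 -1 -0.203 -1.688
2 -1 -4.603 0.691
3 -1 2.710 -3.798
4 -1 -10.207 3.931
5 -1 12.355 -9.621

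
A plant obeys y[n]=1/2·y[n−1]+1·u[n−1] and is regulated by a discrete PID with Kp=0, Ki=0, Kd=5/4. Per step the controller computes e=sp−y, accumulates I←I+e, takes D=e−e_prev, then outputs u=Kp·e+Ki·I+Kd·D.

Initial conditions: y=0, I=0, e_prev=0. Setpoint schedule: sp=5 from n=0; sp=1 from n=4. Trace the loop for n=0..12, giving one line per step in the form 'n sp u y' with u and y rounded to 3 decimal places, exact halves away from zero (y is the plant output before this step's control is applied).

0 5 6.250 0.000
1 5 -7.813 6.250
2 5 13.672 -4.688
3 5 -20.020 11.328
4 1 27.104 -14.355
5 1 -42.853 19.927
6 1 66.020 -32.889
7 1 -103.081 49.576
8 1 159.836 -78.293
9 1 -248.728 120.689
10 1 386.341 -188.384
11 1 -600.667 292.150
12 1 933.427 -454.592

(exact arithmetic carried between steps; '≈' marks a value shown rounded to 6 d.p. or computed from one; I and e_prev carry over from the previous line; the table rounds u and y to 3 d.p., halves away from zero)
n=0: y=0, sp=5, e=sp−y=5; I=5, D=e−e_prev=5; u=0·5+0·5+5/4·5=6.25; next y=1/2·0+1·6.25=6.25
n=1: y=6.25, sp=5, e=sp−y=-1.25; I=3.75, D=e−e_prev=-6.25; u=0·(-1.25)+0·3.75+5/4·(-6.25)=-7.8125; next y=1/2·6.25+1·(-7.8125)=-4.6875
n=2: y=-4.6875, sp=5, e=sp−y=9.6875; I=13.4375, D=e−e_prev=10.9375; u=0·9.6875+0·13.4375+5/4·10.9375=13.671875; next y=1/2·(-4.6875)+1·13.671875=11.328125
n=3: y=11.328125, sp=5, e=sp−y=-6.328125; I=7.109375, D=e−e_prev=-16.015625; u=0·(-6.328125)+0·7.109375+5/4·(-16.015625)≈-20.019531; next y=1/2·11.328125+1·(-20.019531)≈-14.355469
n=4: y≈-14.355469, sp=1, e=sp−y≈15.355469; I≈22.464844, D=e−e_prev≈21.683594; u=0·15.355469+0·22.464844+5/4·21.683594≈27.104492; next y=1/2·(-14.355469)+1·27.104492≈19.926758
n=5: y≈19.926758, sp=1, e=sp−y≈-18.926758; I≈3.538086, D=e−e_prev≈-34.282227; u=0·(-18.926758)+0·3.538086+5/4·(-34.282227)≈-42.852783; next y=1/2·19.926758+1·(-42.852783)≈-32.889404
n=6: y≈-32.889404, sp=1, e=sp−y≈33.889404; I≈37.427490, D=e−e_prev≈52.816162; u=0·33.889404+0·37.427490+5/4·52.816162≈66.020203; next y=1/2·(-32.889404)+1·66.020203≈49.575500
n=7: y≈49.575500, sp=1, e=sp−y≈-48.575500; I≈-11.148010, D=e−e_prev≈-82.464905; u=0·(-48.575500)+0·(-11.148010)+5/4·(-82.464905)≈-103.081131; next y=1/2·49.575500+1·(-103.081131)≈-78.293381
n=8: y≈-78.293381, sp=1, e=sp−y≈79.293381; I≈68.145370, D=e−e_prev≈127.868881; u=0·79.293381+0·68.145370+5/4·127.868881≈159.836102; next y=1/2·(-78.293381)+1·159.836102≈120.689411
n=9: y≈120.689411, sp=1, e=sp−y≈-119.689411; I≈-51.544041, D=e−e_prev≈-198.982792; u=0·(-119.689411)+0·(-51.544041)+5/4·(-198.982792)≈-248.728490; next y=1/2·120.689411+1·(-248.728490)≈-188.383784
n=10: y≈-188.383784, sp=1, e=sp−y≈189.383784; I≈137.839744, D=e−e_prev≈309.073195; u=0·189.383784+0·137.839744+5/4·309.073195≈386.341494; next y=1/2·(-188.383784)+1·386.341494≈292.149602
n=11: y≈292.149602, sp=1, e=sp−y≈-291.149602; I≈-153.309859, D=e−e_prev≈-480.533386; u=0·(-291.149602)+0·(-153.309859)+5/4·(-480.533386)≈-600.666733; next y=1/2·292.149602+1·(-600.666733)≈-454.591932
n=12: y≈-454.591932, sp=1, e=sp−y≈455.591932; I≈302.282073, D=e−e_prev≈746.741534; u=0·455.591932+0·302.282073+5/4·746.741534≈933.426918; next y=1/2·(-454.591932)+1·933.426918≈706.130952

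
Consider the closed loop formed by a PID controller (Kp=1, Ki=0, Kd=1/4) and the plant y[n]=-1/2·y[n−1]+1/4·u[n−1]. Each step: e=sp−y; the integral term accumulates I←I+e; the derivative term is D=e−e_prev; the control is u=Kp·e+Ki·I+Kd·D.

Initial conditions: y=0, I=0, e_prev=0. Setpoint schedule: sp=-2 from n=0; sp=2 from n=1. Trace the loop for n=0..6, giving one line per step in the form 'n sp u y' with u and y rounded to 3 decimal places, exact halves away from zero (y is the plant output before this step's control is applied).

(exact arithmetic carried between steps; '≈' marks a value shown rounded to 6 d.p. or computed from one; I and e_prev carry over from the previous line; the table rounds u and y to 3 d.p., halves away from zero)
n=0: y=0, sp=-2, e=sp−y=-2; I=-2, D=e−e_prev=-2; u=1·(-2)+0·(-2)+1/4·(-2)=-2.5; next y=-1/2·0+1/4·(-2.5)=-0.625
n=1: y=-0.625, sp=2, e=sp−y=2.625; I=0.625, D=e−e_prev=4.625; u=1·2.625+0·0.625+1/4·4.625=3.78125; next y=-1/2·(-0.625)+1/4·3.78125≈1.257813
n=2: y≈1.257813, sp=2, e=sp−y≈0.742188; I≈1.367188, D=e−e_prev≈-1.882813; u=1·0.742188+0·1.367188+1/4·(-1.882813)≈0.271484; next y=-1/2·1.257813+1/4·0.271484≈-0.561035
n=3: y≈-0.561035, sp=2, e=sp−y≈2.561035; I≈3.928223, D=e−e_prev≈1.818848; u=1·2.561035+0·3.928223+1/4·1.818848≈3.015747; next y=-1/2·(-0.561035)+1/4·3.015747≈1.034454
n=4: y≈1.034454, sp=2, e=sp−y≈0.965546; I≈4.893768, D=e−e_prev≈-1.595490; u=1·0.965546+0·4.893768+1/4·(-1.595490)≈0.566673; next y=-1/2·1.034454+1/4·0.566673≈-0.375559
n=5: y≈-0.375559, sp=2, e=sp−y≈2.375559; I≈7.269327, D=e−e_prev≈1.410013; u=1·2.375559+0·7.269327+1/4·1.410013≈2.728062; next y=-1/2·(-0.375559)+1/4·2.728062≈0.869795
n=6: y≈0.869795, sp=2, e=sp−y≈1.130205; I≈8.399532, D=e−e_prev≈-1.245354; u=1·1.130205+0·8.399532+1/4·(-1.245354)≈0.818867; next y=-1/2·0.869795+1/4·0.818867≈-0.230181

0 -2 -2.500 0.000
1 2 3.781 -0.625
2 2 0.271 1.258
3 2 3.016 -0.561
4 2 0.567 1.034
5 2 2.728 -0.376
6 2 0.819 0.870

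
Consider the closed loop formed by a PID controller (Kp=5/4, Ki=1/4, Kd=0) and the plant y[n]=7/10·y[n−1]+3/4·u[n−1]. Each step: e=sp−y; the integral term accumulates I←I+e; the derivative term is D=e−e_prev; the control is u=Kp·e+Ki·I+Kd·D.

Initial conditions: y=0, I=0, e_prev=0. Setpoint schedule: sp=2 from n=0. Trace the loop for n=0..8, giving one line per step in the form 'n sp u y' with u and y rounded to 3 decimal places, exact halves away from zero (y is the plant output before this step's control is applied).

0 2 3.000 0.000
1 2 0.125 2.250
2 2 0.934 1.669
3 2 0.717 1.869
4 2 0.784 1.846
5 2 0.771 1.880
6 2 0.780 1.895
7 2 0.781 1.911
8 2 0.785 1.924

(exact arithmetic carried between steps; '≈' marks a value shown rounded to 6 d.p. or computed from one; I and e_prev carry over from the previous line; the table rounds u and y to 3 d.p., halves away from zero)
n=0: y=0, sp=2, e=sp−y=2; I=2, D=e−e_prev=2; u=5/4·2+1/4·2+0·2=3; next y=7/10·0+3/4·3=2.25
n=1: y=2.25, sp=2, e=sp−y=-0.25; I=1.75, D=e−e_prev=-2.25; u=5/4·(-0.25)+1/4·1.75+0·(-2.25)=0.125; next y=7/10·2.25+3/4·0.125=1.66875
n=2: y=1.66875, sp=2, e=sp−y=0.33125; I=2.08125, D=e−e_prev=0.58125; u=5/4·0.33125+1/4·2.08125+0·0.58125=0.934375; next y=7/10·1.66875+3/4·0.934375≈1.868906
n=3: y≈1.868906, sp=2, e=sp−y≈0.131094; I≈2.212344, D=e−e_prev≈-0.200156; u=5/4·0.131094+1/4·2.212344+0·(-0.200156)≈0.716953; next y=7/10·1.868906+3/4·0.716953≈1.845949
n=4: y≈1.845949, sp=2, e=sp−y≈0.154051; I≈2.366395, D=e−e_prev≈0.022957; u=5/4·0.154051+1/4·2.366395+0·0.022957≈0.784162; next y=7/10·1.845949+3/4·0.784162≈1.880286
n=5: y≈1.880286, sp=2, e=sp−y≈0.119714; I≈2.486108, D=e−e_prev≈-0.034337; u=5/4·0.119714+1/4·2.486108+0·(-0.034337)≈0.771170; next y=7/10·1.880286+3/4·0.771170≈1.894577
n=6: y≈1.894577, sp=2, e=sp−y≈0.105423; I≈2.591531, D=e−e_prev≈-0.014291; u=5/4·0.105423+1/4·2.591531+0·(-0.014291)≈0.779661; next y=7/10·1.894577+3/4·0.779661≈1.910950
n=7: y≈1.910950, sp=2, e=sp−y≈0.089050; I≈2.680581, D=e−e_prev≈-0.016373; u=5/4·0.089050+1/4·2.680581+0·(-0.016373)≈0.781458; next y=7/10·1.910950+3/4·0.781458≈1.923758
n=8: y≈1.923758, sp=2, e=sp−y≈0.076242; I≈2.756823, D=e−e_prev≈-0.012808; u=5/4·0.076242+1/4·2.756823+0·(-0.012808)≈0.784508; next y=7/10·1.923758+3/4·0.784508≈1.935012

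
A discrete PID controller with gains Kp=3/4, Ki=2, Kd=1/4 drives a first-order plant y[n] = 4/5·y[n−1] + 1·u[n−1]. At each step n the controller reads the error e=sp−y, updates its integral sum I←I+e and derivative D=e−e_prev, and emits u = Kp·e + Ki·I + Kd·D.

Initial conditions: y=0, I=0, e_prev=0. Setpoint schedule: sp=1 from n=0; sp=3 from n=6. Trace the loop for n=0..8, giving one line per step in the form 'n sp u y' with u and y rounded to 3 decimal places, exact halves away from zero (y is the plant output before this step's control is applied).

0 1 3.000 0.000
1 1 -4.250 3.000
2 1 7.050 -1.850
3 1 -10.723 5.570
4 1 17.502 -6.267
5 1 -27.190 12.489
6 3 49.585 -17.199
7 3 -77.012 35.825
8 3 123.126 -48.352

(exact arithmetic carried between steps; '≈' marks a value shown rounded to 6 d.p. or computed from one; I and e_prev carry over from the previous line; the table rounds u and y to 3 d.p., halves away from zero)
n=0: y=0, sp=1, e=sp−y=1; I=1, D=e−e_prev=1; u=3/4·1+2·1+1/4·1=3; next y=4/5·0+1·3=3
n=1: y=3, sp=1, e=sp−y=-2; I=-1, D=e−e_prev=-3; u=3/4·(-2)+2·(-1)+1/4·(-3)=-4.25; next y=4/5·3+1·(-4.25)=-1.85
n=2: y=-1.85, sp=1, e=sp−y=2.85; I=1.85, D=e−e_prev=4.85; u=3/4·2.85+2·1.85+1/4·4.85=7.05; next y=4/5·(-1.85)+1·7.05=5.57
n=3: y=5.57, sp=1, e=sp−y=-4.57; I=-2.72, D=e−e_prev=-7.42; u=3/4·(-4.57)+2·(-2.72)+1/4·(-7.42)=-10.7225; next y=4/5·5.57+1·(-10.7225)=-6.2665
n=4: y=-6.2665, sp=1, e=sp−y=7.2665; I=4.5465, D=e−e_prev=11.8365; u=3/4·7.2665+2·4.5465+1/4·11.8365=17.502; next y=4/5·(-6.2665)+1·17.502=12.4888
n=5: y=12.4888, sp=1, e=sp−y=-11.4888; I=-6.9423, D=e−e_prev=-18.7553; u=3/4·(-11.4888)+2·(-6.9423)+1/4·(-18.7553)=-27.190025; next y=4/5·12.4888+1·(-27.190025)=-17.198985
n=6: y=-17.198985, sp=3, e=sp−y=20.198985; I=13.256685, D=e−e_prev=31.687785; u=3/4·20.198985+2·13.256685+1/4·31.687785=49.584555; next y=4/5·(-17.198985)+1·49.584555=35.825367
n=7: y=35.825367, sp=3, e=sp−y=-32.825367; I=-19.568682, D=e−e_prev=-53.024352; u=3/4·(-32.825367)+2·(-19.568682)+1/4·(-53.024352)≈-77.012477; next y=4/5·35.825367+1·(-77.012477)≈-48.352184
n=8: y≈-48.352184, sp=3, e=sp−y≈51.352184; I≈31.783502, D=e−e_prev≈84.177551; u=3/4·51.352184+2·31.783502+1/4·84.177551≈123.125529; next y=4/5·(-48.352184)+1·123.125529≈84.443782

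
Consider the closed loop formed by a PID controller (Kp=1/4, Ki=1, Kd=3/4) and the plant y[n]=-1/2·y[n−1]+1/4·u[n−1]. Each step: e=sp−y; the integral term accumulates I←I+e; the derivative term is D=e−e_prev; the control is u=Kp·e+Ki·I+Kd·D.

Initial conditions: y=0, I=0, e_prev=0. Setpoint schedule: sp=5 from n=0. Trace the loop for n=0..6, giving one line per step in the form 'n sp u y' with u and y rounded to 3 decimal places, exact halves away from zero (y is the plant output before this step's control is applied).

0 5 10.000 0.000
1 5 6.250 2.500
2 5 15.000 0.313
3 5 11.484 3.594
4 5 20.391 1.074
5 5 15.454 4.561
6 5 24.463 1.583

(exact arithmetic carried between steps; '≈' marks a value shown rounded to 6 d.p. or computed from one; I and e_prev carry over from the previous line; the table rounds u and y to 3 d.p., halves away from zero)
n=0: y=0, sp=5, e=sp−y=5; I=5, D=e−e_prev=5; u=1/4·5+1·5+3/4·5=10; next y=-1/2·0+1/4·10=2.5
n=1: y=2.5, sp=5, e=sp−y=2.5; I=7.5, D=e−e_prev=-2.5; u=1/4·2.5+1·7.5+3/4·(-2.5)=6.25; next y=-1/2·2.5+1/4·6.25=0.3125
n=2: y=0.3125, sp=5, e=sp−y=4.6875; I=12.1875, D=e−e_prev=2.1875; u=1/4·4.6875+1·12.1875+3/4·2.1875=15; next y=-1/2·0.3125+1/4·15=3.59375
n=3: y=3.59375, sp=5, e=sp−y=1.40625; I=13.59375, D=e−e_prev=-3.28125; u=1/4·1.40625+1·13.59375+3/4·(-3.28125)=11.484375; next y=-1/2·3.59375+1/4·11.484375≈1.074219
n=4: y≈1.074219, sp=5, e=sp−y≈3.925781; I≈17.519531, D=e−e_prev≈2.519531; u=1/4·3.925781+1·17.519531+3/4·2.519531≈20.390625; next y=-1/2·1.074219+1/4·20.390625≈4.560547
n=5: y≈4.560547, sp=5, e=sp−y≈0.439453; I≈17.958984, D=e−e_prev≈-3.486328; u=1/4·0.439453+1·17.958984+3/4·(-3.486328)≈15.454102; next y=-1/2·4.560547+1/4·15.454102≈1.583252
n=6: y≈1.583252, sp=5, e=sp−y≈3.416748; I≈21.375732, D=e−e_prev≈2.977295; u=1/4·3.416748+1·21.375732+3/4·2.977295≈24.462891; next y=-1/2·1.583252+1/4·24.462891≈5.324097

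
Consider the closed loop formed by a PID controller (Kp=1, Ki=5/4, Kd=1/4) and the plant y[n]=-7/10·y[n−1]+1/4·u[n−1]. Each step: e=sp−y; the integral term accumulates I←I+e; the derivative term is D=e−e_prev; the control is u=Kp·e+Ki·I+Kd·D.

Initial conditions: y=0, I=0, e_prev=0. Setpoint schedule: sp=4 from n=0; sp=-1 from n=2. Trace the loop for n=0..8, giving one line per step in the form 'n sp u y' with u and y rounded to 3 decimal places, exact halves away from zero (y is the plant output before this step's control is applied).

0 4 10.000 0.000
1 4 7.750 2.500
2 -1 3.531 0.188
3 -1 1.309 0.752
4 -1 1.636 -0.199
5 -1 -1.471 0.548
6 -1 0.030 -0.752
7 -1 -3.818 0.534
8 -1 -0.759 -1.328

(exact arithmetic carried between steps; '≈' marks a value shown rounded to 6 d.p. or computed from one; I and e_prev carry over from the previous line; the table rounds u and y to 3 d.p., halves away from zero)
n=0: y=0, sp=4, e=sp−y=4; I=4, D=e−e_prev=4; u=1·4+5/4·4+1/4·4=10; next y=-7/10·0+1/4·10=2.5
n=1: y=2.5, sp=4, e=sp−y=1.5; I=5.5, D=e−e_prev=-2.5; u=1·1.5+5/4·5.5+1/4·(-2.5)=7.75; next y=-7/10·2.5+1/4·7.75=0.1875
n=2: y=0.1875, sp=-1, e=sp−y=-1.1875; I=4.3125, D=e−e_prev=-2.6875; u=1·(-1.1875)+5/4·4.3125+1/4·(-2.6875)=3.53125; next y=-7/10·0.1875+1/4·3.53125≈0.751563
n=3: y≈0.751563, sp=-1, e=sp−y≈-1.751563; I≈2.560938, D=e−e_prev≈-0.564063; u=1·(-1.751563)+5/4·2.560938+1/4·(-0.564063)≈1.308594; next y=-7/10·0.751563+1/4·1.308594≈-0.198945
n=4: y≈-0.198945, sp=-1, e=sp−y≈-0.801055; I≈1.759883, D=e−e_prev≈0.950508; u=1·(-0.801055)+5/4·1.759883+1/4·0.950508≈1.636426; next y=-7/10·(-0.198945)+1/4·1.636426≈0.548368
n=5: y≈0.548368, sp=-1, e=sp−y≈-1.548368; I≈0.211515, D=e−e_prev≈-0.747313; u=1·(-1.548368)+5/4·0.211515+1/4·(-0.747313)≈-1.470803; next y=-7/10·0.548368+1/4·(-1.470803)≈-0.751559
n=6: y≈-0.751559, sp=-1, e=sp−y≈-0.248441; I≈-0.036927, D=e−e_prev≈1.299927; u=1·(-0.248441)+5/4·(-0.036927)+1/4·1.299927≈0.030382; next y=-7/10·(-0.751559)+1/4·0.030382≈0.533686
n=7: y≈0.533686, sp=-1, e=sp−y≈-1.533686; I≈-1.570613, D=e−e_prev≈-1.285245; u=1·(-1.533686)+5/4·(-1.570613)+1/4·(-1.285245)≈-3.818264; next y=-7/10·0.533686+1/4·(-3.818264)≈-1.328146
n=8: y≈-1.328146, sp=-1, e=sp−y≈0.328146; I≈-1.242467, D=e−e_prev≈1.861833; u=1·0.328146+5/4·(-1.242467)+1/4·1.861833≈-0.759479; next y=-7/10·(-1.328146)+1/4·(-0.759479)≈0.739833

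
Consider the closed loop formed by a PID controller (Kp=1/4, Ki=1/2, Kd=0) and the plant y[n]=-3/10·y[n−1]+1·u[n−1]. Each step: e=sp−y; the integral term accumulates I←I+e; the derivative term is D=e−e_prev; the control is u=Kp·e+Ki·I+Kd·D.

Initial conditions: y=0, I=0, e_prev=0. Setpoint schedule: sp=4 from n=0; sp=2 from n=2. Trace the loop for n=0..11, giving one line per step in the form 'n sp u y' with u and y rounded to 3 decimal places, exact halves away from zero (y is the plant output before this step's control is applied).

0 4 3.000 0.000
1 4 2.750 3.000
2 2 2.613 1.850
3 2 2.532 2.058
4 2 2.610 1.915
5 2 2.562 2.036
6 2 2.608 1.951
7 2 2.579 2.022
8 2 2.605 1.972
9 2 2.588 2.014
10 2 2.603 1.984
11 2 2.593 2.008

(exact arithmetic carried between steps; '≈' marks a value shown rounded to 6 d.p. or computed from one; I and e_prev carry over from the previous line; the table rounds u and y to 3 d.p., halves away from zero)
n=0: y=0, sp=4, e=sp−y=4; I=4, D=e−e_prev=4; u=1/4·4+1/2·4+0·4=3; next y=-3/10·0+1·3=3
n=1: y=3, sp=4, e=sp−y=1; I=5, D=e−e_prev=-3; u=1/4·1+1/2·5+0·(-3)=2.75; next y=-3/10·3+1·2.75=1.85
n=2: y=1.85, sp=2, e=sp−y=0.15; I=5.15, D=e−e_prev=-0.85; u=1/4·0.15+1/2·5.15+0·(-0.85)=2.6125; next y=-3/10·1.85+1·2.6125=2.0575
n=3: y=2.0575, sp=2, e=sp−y=-0.0575; I=5.0925, D=e−e_prev=-0.2075; u=1/4·(-0.0575)+1/2·5.0925+0·(-0.2075)=2.531875; next y=-3/10·2.0575+1·2.531875=1.914625
n=4: y=1.914625, sp=2, e=sp−y=0.085375; I=5.177875, D=e−e_prev=0.142875; u=1/4·0.085375+1/2·5.177875+0·0.142875≈2.610281; next y=-3/10·1.914625+1·2.610281≈2.035894
n=5: y≈2.035894, sp=2, e=sp−y≈-0.035894; I≈5.141981, D=e−e_prev≈-0.121269; u=1/4·(-0.035894)+1/2·5.141981+0·(-0.121269)≈2.562017; next y=-3/10·2.035894+1·2.562017≈1.951249
n=6: y≈1.951249, sp=2, e=sp−y≈0.048751; I≈5.190732, D=e−e_prev≈0.084645; u=1/4·0.048751+1/2·5.190732+0·0.084645≈2.607554; next y=-3/10·1.951249+1·2.607554≈2.022179
n=7: y≈2.022179, sp=2, e=sp−y≈-0.022179; I≈5.168553, D=e−e_prev≈-0.070930; u=1/4·(-0.022179)+1/2·5.168553+0·(-0.070930)≈2.578732; next y=-3/10·2.022179+1·2.578732≈1.972078
n=8: y≈1.972078, sp=2, e=sp−y≈0.027922; I≈5.196475, D=e−e_prev≈0.050101; u=1/4·0.027922+1/2·5.196475+0·0.050101≈2.605218; next y=-3/10·1.972078+1·2.605218≈2.013595
n=9: y≈2.013595, sp=2, e=sp−y≈-0.013595; I≈5.182880, D=e−e_prev≈-0.041517; u=1/4·(-0.013595)+1/2·5.182880+0·(-0.041517)≈2.588042; next y=-3/10·2.013595+1·2.588042≈1.983963
n=10: y≈1.983963, sp=2, e=sp−y≈0.016037; I≈5.198917, D=e−e_prev≈0.029631; u=1/4·0.016037+1/2·5.198917+0·0.029631≈2.603468; next y=-3/10·1.983963+1·2.603468≈2.008279
n=11: y≈2.008279, sp=2, e=sp−y≈-0.008279; I≈5.190638, D=e−e_prev≈-0.024316; u=1/4·(-0.008279)+1/2·5.190638+0·(-0.024316)≈2.593249; next y=-3/10·2.008279+1·2.593249≈1.990766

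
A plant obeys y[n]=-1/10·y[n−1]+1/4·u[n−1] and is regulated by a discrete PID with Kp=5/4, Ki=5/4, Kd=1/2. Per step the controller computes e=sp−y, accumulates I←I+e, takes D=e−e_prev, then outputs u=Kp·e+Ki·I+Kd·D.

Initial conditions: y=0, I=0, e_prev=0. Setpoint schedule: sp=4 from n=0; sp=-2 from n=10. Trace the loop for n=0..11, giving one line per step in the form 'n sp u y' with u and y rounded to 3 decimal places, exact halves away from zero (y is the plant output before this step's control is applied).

(exact arithmetic carried between steps; '≈' marks a value shown rounded to 6 d.p. or computed from one; I and e_prev carry over from the previous line; the table rounds u and y to 3 d.p., halves away from zero)
n=0: y=0, sp=4, e=sp−y=4; I=4, D=e−e_prev=4; u=5/4·4+5/4·4+1/2·4=12; next y=-1/10·0+1/4·12=3
n=1: y=3, sp=4, e=sp−y=1; I=5, D=e−e_prev=-3; u=5/4·1+5/4·5+1/2·(-3)=6; next y=-1/10·3+1/4·6=1.2
n=2: y=1.2, sp=4, e=sp−y=2.8; I=7.8, D=e−e_prev=1.8; u=5/4·2.8+5/4·7.8+1/2·1.8=14.15; next y=-1/10·1.2+1/4·14.15=3.4175
n=3: y=3.4175, sp=4, e=sp−y=0.5825; I=8.3825, D=e−e_prev=-2.2175; u=5/4·0.5825+5/4·8.3825+1/2·(-2.2175)=10.0975; next y=-1/10·3.4175+1/4·10.0975=2.182625
n=4: y=2.182625, sp=4, e=sp−y=1.817375; I=10.199875, D=e−e_prev=1.234875; u=5/4·1.817375+5/4·10.199875+1/2·1.234875=15.639; next y=-1/10·2.182625+1/4·15.639≈3.691488
n=5: y≈3.691488, sp=4, e=sp−y≈0.308513; I≈10.508388, D=e−e_prev≈-1.508863; u=5/4·0.308513+5/4·10.508388+1/2·(-1.508863)≈12.766694; next y=-1/10·3.691488+1/4·12.766694≈2.822525
n=6: y≈2.822525, sp=4, e=sp−y≈1.177475; I≈11.685863, D=e−e_prev≈0.868963; u=5/4·1.177475+5/4·11.685863+1/2·0.868963≈16.513654; next y=-1/10·2.822525+1/4·16.513654≈3.846161
n=7: y≈3.846161, sp=4, e=sp−y≈0.153839; I≈11.839702, D=e−e_prev≈-1.023636; u=5/4·0.153839+5/4·11.839702+1/2·(-1.023636)≈14.480108; next y=-1/10·3.846161+1/4·14.480108≈3.235411
n=8: y≈3.235411, sp=4, e=sp−y≈0.764589; I≈12.604291, D=e−e_prev≈0.610750; u=5/4·0.764589+5/4·12.604291+1/2·0.610750≈17.016475; next y=-1/10·3.235411+1/4·17.016475≈3.930578
n=9: y≈3.930578, sp=4, e=sp−y≈0.069422; I≈12.673713, D=e−e_prev≈-0.695167; u=5/4·0.069422+5/4·12.673713+1/2·(-0.695167)≈15.581336; next y=-1/10·3.930578+1/4·15.581336≈3.502276
n=10: y≈3.502276, sp=-2, e=sp−y≈-5.502276; I≈7.171437, D=e−e_prev≈-5.571698; u=5/4·(-5.502276)+5/4·7.171437+1/2·(-5.571698)≈-0.699398; next y=-1/10·3.502276+1/4·(-0.699398)≈-0.525077
n=11: y≈-0.525077, sp=-2, e=sp−y≈-1.474923; I≈5.696514, D=e−e_prev≈4.027353; u=5/4·(-1.474923)+5/4·5.696514+1/2·4.027353≈7.290666; next y=-1/10·(-0.525077)+1/4·7.290666≈1.875174

0 4 12.000 0.000
1 4 6.000 3.000
2 4 14.150 1.200
3 4 10.098 3.418
4 4 15.639 2.183
5 4 12.767 3.691
6 4 16.514 2.823
7 4 14.480 3.846
8 4 17.016 3.235
9 4 15.581 3.931
10 -2 -0.699 3.502
11 -2 7.291 -0.525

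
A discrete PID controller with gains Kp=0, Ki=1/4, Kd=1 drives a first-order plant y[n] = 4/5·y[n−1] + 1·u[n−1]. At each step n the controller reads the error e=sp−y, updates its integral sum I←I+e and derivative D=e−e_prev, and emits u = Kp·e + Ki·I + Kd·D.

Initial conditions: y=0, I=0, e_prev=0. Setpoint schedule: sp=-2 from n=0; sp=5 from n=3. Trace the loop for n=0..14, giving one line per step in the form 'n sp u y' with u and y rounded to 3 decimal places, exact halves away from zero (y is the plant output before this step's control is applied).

0 -2 -2.500 0.000
1 -2 2.125 -2.500
2 -2 -3.531 0.125
3 5 11.758 -3.431
4 5 -12.246 9.013
5 5 16.755 -5.035
6 5 -16.987 12.727
7 5 23.259 -6.805
8 5 -24.097 17.815
9 5 31.895 -9.845
10 5 -34.384 24.018
11 5 43.710 -15.169
12 5 -48.865 31.574
13 5 60.210 -23.606
14 5 -68.983 41.326

(exact arithmetic carried between steps; '≈' marks a value shown rounded to 6 d.p. or computed from one; I and e_prev carry over from the previous line; the table rounds u and y to 3 d.p., halves away from zero)
n=0: y=0, sp=-2, e=sp−y=-2; I=-2, D=e−e_prev=-2; u=0·(-2)+1/4·(-2)+1·(-2)=-2.5; next y=4/5·0+1·(-2.5)=-2.5
n=1: y=-2.5, sp=-2, e=sp−y=0.5; I=-1.5, D=e−e_prev=2.5; u=0·0.5+1/4·(-1.5)+1·2.5=2.125; next y=4/5·(-2.5)+1·2.125=0.125
n=2: y=0.125, sp=-2, e=sp−y=-2.125; I=-3.625, D=e−e_prev=-2.625; u=0·(-2.125)+1/4·(-3.625)+1·(-2.625)=-3.53125; next y=4/5·0.125+1·(-3.53125)=-3.43125
n=3: y=-3.43125, sp=5, e=sp−y=8.43125; I=4.80625, D=e−e_prev=10.55625; u=0·8.43125+1/4·4.80625+1·10.55625≈11.757813; next y=4/5·(-3.43125)+1·11.757813≈9.012813
n=4: y≈9.012813, sp=5, e=sp−y≈-4.012813; I≈0.793438, D=e−e_prev≈-12.444063; u=0·(-4.012813)+1/4·0.793438+1·(-12.444063)≈-12.245703; next y=4/5·9.012813+1·(-12.245703)≈-5.035453
n=5: y≈-5.035453, sp=5, e=sp−y≈10.035453; I≈10.828891, D=e−e_prev≈14.048266; u=0·10.035453+1/4·10.828891+1·14.048266≈16.755488; next y=4/5·(-5.035453)+1·16.755488≈12.727126
n=6: y≈12.727126, sp=5, e=sp−y≈-7.727126; I≈3.101765, D=e−e_prev≈-17.762579; u=0·(-7.727126)+1/4·3.101765+1·(-17.762579)≈-16.987138; next y=4/5·12.727126+1·(-16.987138)≈-6.805437
n=7: y≈-6.805437, sp=5, e=sp−y≈11.805437; I≈14.907202, D=e−e_prev≈19.532563; u=0·11.805437+1/4·14.907202+1·19.532563≈23.259363; next y=4/5·(-6.805437)+1·23.259363≈17.815014
n=8: y≈17.815014, sp=5, e=sp−y≈-12.815014; I≈2.092188, D=e−e_prev≈-24.620451; u=0·(-12.815014)+1/4·2.092188+1·(-24.620451)≈-24.097404; next y=4/5·17.815014+1·(-24.097404)≈-9.845393
n=9: y≈-9.845393, sp=5, e=sp−y≈14.845393; I≈16.937581, D=e−e_prev≈27.660406; u=0·14.845393+1/4·16.937581+1·27.660406≈31.894802; next y=4/5·(-9.845393)+1·31.894802≈24.018487
n=10: y≈24.018487, sp=5, e=sp−y≈-19.018487; I≈-2.080906, D=e−e_prev≈-33.863880; u=0·(-19.018487)+1/4·(-2.080906)+1·(-33.863880)≈-34.384107; next y=4/5·24.018487+1·(-34.384107)≈-15.169317
n=11: y≈-15.169317, sp=5, e=sp−y≈20.169317; I≈18.088410, D=e−e_prev≈39.187804; u=0·20.169317+1/4·18.088410+1·39.187804≈43.709907; next y=4/5·(-15.169317)+1·43.709907≈31.574453
n=12: y≈31.574453, sp=5, e=sp−y≈-26.574453; I≈-8.486043, D=e−e_prev≈-46.743770; u=0·(-26.574453)+1/4·(-8.486043)+1·(-46.743770)≈-48.865281; next y=4/5·31.574453+1·(-48.865281)≈-23.605718
n=13: y≈-23.605718, sp=5, e=sp−y≈28.605718; I≈20.119675, D=e−e_prev≈55.180172; u=0·28.605718+1/4·20.119675+1·55.180172≈60.210091; next y=4/5·(-23.605718)+1·60.210091≈41.325516
n=14: y≈41.325516, sp=5, e=sp−y≈-36.325516; I≈-16.205841, D=e−e_prev≈-64.931234; u=0·(-36.325516)+1/4·(-16.205841)+1·(-64.931234)≈-68.982694; next y=4/5·41.325516+1·(-68.982694)≈-35.922282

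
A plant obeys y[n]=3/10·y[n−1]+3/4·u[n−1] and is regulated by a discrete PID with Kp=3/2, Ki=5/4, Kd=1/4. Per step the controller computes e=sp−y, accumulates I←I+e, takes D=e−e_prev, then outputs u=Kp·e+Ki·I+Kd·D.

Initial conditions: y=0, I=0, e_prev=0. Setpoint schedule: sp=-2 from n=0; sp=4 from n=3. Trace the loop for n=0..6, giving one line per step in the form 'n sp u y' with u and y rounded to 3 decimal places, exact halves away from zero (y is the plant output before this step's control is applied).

0 -2 -6.000 0.000
1 -2 5.500 -4.500
2 -2 -14.325 2.775
3 4 37.584 -9.911
4 4 -55.076 25.214
5 4 104.058 -33.743
6 4 -168.493 67.921

(exact arithmetic carried between steps; '≈' marks a value shown rounded to 6 d.p. or computed from one; I and e_prev carry over from the previous line; the table rounds u and y to 3 d.p., halves away from zero)
n=0: y=0, sp=-2, e=sp−y=-2; I=-2, D=e−e_prev=-2; u=3/2·(-2)+5/4·(-2)+1/4·(-2)=-6; next y=3/10·0+3/4·(-6)=-4.5
n=1: y=-4.5, sp=-2, e=sp−y=2.5; I=0.5, D=e−e_prev=4.5; u=3/2·2.5+5/4·0.5+1/4·4.5=5.5; next y=3/10·(-4.5)+3/4·5.5=2.775
n=2: y=2.775, sp=-2, e=sp−y=-4.775; I=-4.275, D=e−e_prev=-7.275; u=3/2·(-4.775)+5/4·(-4.275)+1/4·(-7.275)=-14.325; next y=3/10·2.775+3/4·(-14.325)=-9.91125
n=3: y=-9.91125, sp=4, e=sp−y=13.91125; I=9.63625, D=e−e_prev=18.68625; u=3/2·13.91125+5/4·9.63625+1/4·18.68625=37.58375; next y=3/10·(-9.91125)+3/4·37.58375≈25.214438
n=4: y≈25.214438, sp=4, e=sp−y≈-21.214438; I≈-11.578188, D=e−e_prev≈-35.125688; u=3/2·(-21.214438)+5/4·(-11.578188)+1/4·(-35.125688)≈-55.075813; next y=3/10·25.214438+3/4·(-55.075813)≈-33.742528
n=5: y≈-33.742528, sp=4, e=sp−y≈37.742528; I≈26.164341, D=e−e_prev≈58.956966; u=3/2·37.742528+5/4·26.164341+1/4·58.956966≈104.058459; next y=3/10·(-33.742528)+3/4·104.058459≈67.921086
n=6: y≈67.921086, sp=4, e=sp−y≈-63.921086; I≈-37.756745, D=e−e_prev≈-101.663614; u=3/2·(-63.921086)+5/4·(-37.756745)+1/4·(-101.663614)≈-168.493465; next y=3/10·67.921086+3/4·(-168.493465)≈-105.993773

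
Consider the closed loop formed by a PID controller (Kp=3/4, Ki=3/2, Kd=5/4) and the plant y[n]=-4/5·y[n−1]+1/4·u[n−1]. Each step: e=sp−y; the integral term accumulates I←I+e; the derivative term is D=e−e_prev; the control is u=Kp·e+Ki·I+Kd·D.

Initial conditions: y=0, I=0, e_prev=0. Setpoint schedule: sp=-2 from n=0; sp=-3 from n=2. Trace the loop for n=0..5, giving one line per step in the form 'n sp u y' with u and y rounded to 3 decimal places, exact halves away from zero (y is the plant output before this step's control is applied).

0 -2 -7.000 0.000
1 -2 -1.375 -1.750
2 -3 -17.259 1.056
3 -3 3.170 -5.160
4 -3 -36.641 4.920
5 -3 27.139 -13.097

(exact arithmetic carried between steps; '≈' marks a value shown rounded to 6 d.p. or computed from one; I and e_prev carry over from the previous line; the table rounds u and y to 3 d.p., halves away from zero)
n=0: y=0, sp=-2, e=sp−y=-2; I=-2, D=e−e_prev=-2; u=3/4·(-2)+3/2·(-2)+5/4·(-2)=-7; next y=-4/5·0+1/4·(-7)=-1.75
n=1: y=-1.75, sp=-2, e=sp−y=-0.25; I=-2.25, D=e−e_prev=1.75; u=3/4·(-0.25)+3/2·(-2.25)+5/4·1.75=-1.375; next y=-4/5·(-1.75)+1/4·(-1.375)=1.05625
n=2: y=1.05625, sp=-3, e=sp−y=-4.05625; I=-6.30625, D=e−e_prev=-3.80625; u=3/4·(-4.05625)+3/2·(-6.30625)+5/4·(-3.80625)=-17.259375; next y=-4/5·1.05625+1/4·(-17.259375)≈-5.159844
n=3: y≈-5.159844, sp=-3, e=sp−y≈2.159844; I≈-4.146406, D=e−e_prev≈6.216094; u=3/4·2.159844+3/2·(-4.146406)+5/4·6.216094≈3.170391; next y=-4/5·(-5.159844)+1/4·3.170391≈4.920473
n=4: y≈4.920473, sp=-3, e=sp−y≈-7.920473; I≈-12.066879, D=e−e_prev≈-10.080316; u=3/4·(-7.920473)+3/2·(-12.066879)+5/4·(-10.080316)≈-36.641068; next y=-4/5·4.920473+1/4·(-36.641068)≈-13.096645
n=5: y≈-13.096645, sp=-3, e=sp−y≈10.096645; I≈-1.970234, D=e−e_prev≈18.017118; u=3/4·10.096645+3/2·(-1.970234)+5/4·18.017118≈27.138531; next y=-4/5·(-13.096645)+1/4·27.138531≈17.261949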